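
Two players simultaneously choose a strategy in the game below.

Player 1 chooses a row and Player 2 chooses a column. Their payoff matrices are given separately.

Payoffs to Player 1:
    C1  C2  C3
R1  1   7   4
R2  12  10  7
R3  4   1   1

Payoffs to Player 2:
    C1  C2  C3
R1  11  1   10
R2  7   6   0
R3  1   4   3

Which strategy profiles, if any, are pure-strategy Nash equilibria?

Pure NE: (R2, C1)

(R1, C1): Player 1 can switch to R2 (1 → 12). Not NE.
(R1, C2): Player 1 can switch to R2 (7 → 10). Not NE.
(R1, C3): Player 1 can switch to R2 (4 → 7). Not NE.
(R2, C1): Player 1 gets 12, best alternative 4; Player 2 gets 7, best alternative 6. No profitable deviation — NE.
(R2, C2): Player 2 can switch to C1 (6 → 7). Not NE.
(R2, C3): Player 2 can switch to C1 (0 → 7). Not NE.
(R3, C1): Player 1 can switch to R2 (4 → 12). Not NE.
(R3, C2): Player 1 can switch to R1 (1 → 7). Not NE.
(R3, C3): Player 1 can switch to R1 (1 → 4). Not NE.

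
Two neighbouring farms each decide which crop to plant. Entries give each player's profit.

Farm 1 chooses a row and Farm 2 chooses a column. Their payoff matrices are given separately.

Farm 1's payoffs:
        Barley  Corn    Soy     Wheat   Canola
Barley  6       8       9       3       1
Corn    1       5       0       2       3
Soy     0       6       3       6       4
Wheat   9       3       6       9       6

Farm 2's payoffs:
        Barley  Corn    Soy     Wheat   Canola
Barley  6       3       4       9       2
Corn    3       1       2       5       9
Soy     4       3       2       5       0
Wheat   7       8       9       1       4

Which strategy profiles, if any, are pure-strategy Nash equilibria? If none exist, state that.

none

Check each profile: it is a Nash equilibrium iff no player can strictly gain by switching unilaterally.
(Barley, Barley): Farm 1 can switch to Wheat (6 → 9). Not NE.
(Barley, Corn): Farm 2 can switch to Barley (3 → 6). Not NE.
(Barley, Soy): Farm 2 can switch to Barley (4 → 6). Not NE.
(Barley, Wheat): Farm 1 can switch to Soy (3 → 6). Not NE.
(Barley, Canola): Farm 1 can switch to Corn (1 → 3). Not NE.
(Corn, Barley): Farm 1 can switch to Barley (1 → 6). Not NE.
(The remaining 14 profiles each have a profitable deviation by the same check.)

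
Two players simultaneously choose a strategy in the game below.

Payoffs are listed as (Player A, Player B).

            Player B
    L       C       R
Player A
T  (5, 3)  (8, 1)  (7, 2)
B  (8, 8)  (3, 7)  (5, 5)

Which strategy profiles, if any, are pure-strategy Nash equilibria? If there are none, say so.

The unique pure-strategy Nash equilibrium is (B, L).

Mark each player's best response to every combination of opponents' strategies; a profile where every player is best-responding is a pure Nash equilibrium.
Player A against L: payoffs 5, 8 → best response B.
Player A against C: payoffs 8, 3 → best response T.
Player A against R: payoffs 7, 5 → best response T.
Player B against T: payoffs 3, 1, 2 → best response L.
Player B against B: payoffs 8, 7, 5 → best response L.
Mutual best responses: (B, L).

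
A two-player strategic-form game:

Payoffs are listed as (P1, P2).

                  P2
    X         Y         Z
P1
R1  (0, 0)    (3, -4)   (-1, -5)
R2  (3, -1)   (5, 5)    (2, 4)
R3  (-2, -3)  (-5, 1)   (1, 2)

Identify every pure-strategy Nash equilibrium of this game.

Pure NE: (R2, Y)

(R1, X): P1 can switch to R2 (0 → 3). Not NE.
(R1, Y): P1 can switch to R2 (3 → 5). Not NE.
(R1, Z): P1 can switch to R2 (-1 → 2). Not NE.
(R2, X): P2 can switch to Y (-1 → 5). Not NE.
(R2, Y): P1 gets 5, best alternative 3; P2 gets 5, best alternative 4. No profitable deviation — NE.
(R2, Z): P2 can switch to Y (4 → 5). Not NE.
(R3, X): P1 can switch to R1 (-2 → 0). Not NE.
(R3, Y): P1 can switch to R1 (-5 → 3). Not NE.
(R3, Z): P1 can switch to R2 (1 → 2). Not NE.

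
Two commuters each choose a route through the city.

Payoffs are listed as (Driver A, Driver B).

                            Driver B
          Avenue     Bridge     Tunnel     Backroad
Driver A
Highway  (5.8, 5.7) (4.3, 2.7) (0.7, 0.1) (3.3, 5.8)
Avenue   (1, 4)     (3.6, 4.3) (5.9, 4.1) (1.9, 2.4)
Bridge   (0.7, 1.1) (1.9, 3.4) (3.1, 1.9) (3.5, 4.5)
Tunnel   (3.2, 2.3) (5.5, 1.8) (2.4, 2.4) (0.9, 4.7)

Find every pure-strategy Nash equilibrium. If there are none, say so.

Driver A against Avenue: payoffs 5.8, 1, 0.7, 3.2 → best response Highway.
Driver A against Bridge: payoffs 4.3, 3.6, 1.9, 5.5 → best response Tunnel.
Driver A against Tunnel: payoffs 0.7, 5.9, 3.1, 2.4 → best response Avenue.
Driver A against Backroad: payoffs 3.3, 1.9, 3.5, 0.9 → best response Bridge.
Driver B against Highway: payoffs 5.7, 2.7, 0.1, 5.8 → best response Backroad.
Driver B against Avenue: payoffs 4, 4.3, 4.1, 2.4 → best response Bridge.
Driver B against Bridge: payoffs 1.1, 3.4, 1.9, 4.5 → best response Backroad.
Driver B against Tunnel: payoffs 2.3, 1.8, 2.4, 4.7 → best response Backroad.
Mutual best responses: (Bridge, Backroad).

Pure NE: (Bridge, Backroad)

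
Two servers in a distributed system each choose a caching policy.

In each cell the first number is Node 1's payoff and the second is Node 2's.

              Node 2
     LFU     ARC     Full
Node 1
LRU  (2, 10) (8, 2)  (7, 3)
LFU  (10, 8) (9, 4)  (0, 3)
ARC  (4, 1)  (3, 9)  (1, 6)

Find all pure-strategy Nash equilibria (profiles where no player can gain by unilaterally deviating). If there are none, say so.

(LRU, LFU): Node 1 can switch to LFU (2 → 10). Not NE.
(LRU, ARC): Node 1 can switch to LFU (8 → 9). Not NE.
(LRU, Full): Node 2 can switch to LFU (3 → 10). Not NE.
(LFU, LFU): Node 1 gets 10, best alternative 4; Node 2 gets 8, best alternative 4. No profitable deviation — NE.
(LFU, ARC): Node 2 can switch to LFU (4 → 8). Not NE.
(LFU, Full): Node 1 can switch to LRU (0 → 7). Not NE.
(ARC, LFU): Node 1 can switch to LFU (4 → 10). Not NE.
(ARC, ARC): Node 1 can switch to LRU (3 → 8). Not NE.
(ARC, Full): Node 1 can switch to LRU (1 → 7). Not NE.

(LFU, LFU)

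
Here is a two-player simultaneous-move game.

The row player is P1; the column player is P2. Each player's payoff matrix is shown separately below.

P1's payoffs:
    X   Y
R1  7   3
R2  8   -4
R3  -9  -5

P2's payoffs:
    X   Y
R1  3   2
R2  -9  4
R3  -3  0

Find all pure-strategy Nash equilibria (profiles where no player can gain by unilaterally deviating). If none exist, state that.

For each player, find the best response to each opponent profile; mutual best responses are the pure NE.
P1 against X: payoffs 7, 8, -9 → best response R2.
P1 against Y: payoffs 3, -4, -5 → best response R1.
P2 against R1: payoffs 3, 2 → best response X.
P2 against R2: payoffs -9, 4 → best response Y.
P2 against R3: payoffs -3, 0 → best response Y.
No profile is a mutual best response for all players.

none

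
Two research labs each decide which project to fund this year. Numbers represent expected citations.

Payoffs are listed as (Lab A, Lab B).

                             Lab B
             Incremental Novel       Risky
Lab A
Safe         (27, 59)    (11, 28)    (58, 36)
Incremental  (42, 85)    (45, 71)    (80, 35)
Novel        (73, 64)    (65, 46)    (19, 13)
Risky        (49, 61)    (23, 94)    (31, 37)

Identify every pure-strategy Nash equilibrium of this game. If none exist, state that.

(Novel, Incremental)

(Safe, Incremental): Lab A can switch to Incremental (27 → 42). Not NE.
(Safe, Novel): Lab A can switch to Incremental (11 → 45). Not NE.
(Safe, Risky): Lab A can switch to Incremental (58 → 80). Not NE.
(Incremental, Incremental): Lab A can switch to Novel (42 → 73). Not NE.
(Incremental, Novel): Lab A can switch to Novel (45 → 65). Not NE.
(Incremental, Risky): Lab B can switch to Incremental (35 → 85). Not NE.
(Novel, Incremental): Lab A gets 73, best alternative 49; Lab B gets 64, best alternative 46. No profitable deviation — NE.
(Novel, Novel): Lab B can switch to Incremental (46 → 64). Not NE.
(Novel, Risky): Lab A can switch to Safe (19 → 58). Not NE.
(Risky, Incremental): Lab A can switch to Novel (49 → 73). Not NE.
(Risky, Novel): Lab A can switch to Incremental (23 → 45). Not NE.
(Risky, Risky): Lab A can switch to Safe (31 → 58). Not NE.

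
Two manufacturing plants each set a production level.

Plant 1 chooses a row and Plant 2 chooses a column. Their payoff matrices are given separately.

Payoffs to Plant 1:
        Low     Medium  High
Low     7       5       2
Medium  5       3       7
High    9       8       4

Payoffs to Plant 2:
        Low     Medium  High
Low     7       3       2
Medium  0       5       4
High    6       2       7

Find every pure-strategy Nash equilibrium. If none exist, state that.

none

(Low, Low): Plant 1 can switch to High (7 → 9). Not NE.
(Low, Medium): Plant 1 can switch to High (5 → 8). Not NE.
(Low, High): Plant 1 can switch to Medium (2 → 7). Not NE.
(Medium, Low): Plant 1 can switch to Low (5 → 7). Not NE.
(Medium, Medium): Plant 1 can switch to Low (3 → 5). Not NE.
(Medium, High): Plant 2 can switch to Medium (4 → 5). Not NE.
(High, Low): Plant 2 can switch to High (6 → 7). Not NE.
(High, Medium): Plant 2 can switch to Low (2 → 6). Not NE.
(High, High): Plant 1 can switch to Medium (4 → 7). Not NE.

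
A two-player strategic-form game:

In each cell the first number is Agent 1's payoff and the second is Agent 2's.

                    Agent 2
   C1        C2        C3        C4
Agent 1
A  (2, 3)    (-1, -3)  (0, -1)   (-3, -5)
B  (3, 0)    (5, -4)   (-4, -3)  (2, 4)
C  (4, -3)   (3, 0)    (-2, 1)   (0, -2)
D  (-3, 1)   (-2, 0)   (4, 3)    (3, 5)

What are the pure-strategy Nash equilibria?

Agent 1 against C1: payoffs 2, 3, 4, -3 → best response C.
Agent 1 against C2: payoffs -1, 5, 3, -2 → best response B.
Agent 1 against C3: payoffs 0, -4, -2, 4 → best response D.
Agent 1 against C4: payoffs -3, 2, 0, 3 → best response D.
Agent 2 against A: payoffs 3, -3, -1, -5 → best response C1.
Agent 2 against B: payoffs 0, -4, -3, 4 → best response C4.
Agent 2 against C: payoffs -3, 0, 1, -2 → best response C3.
Agent 2 against D: payoffs 1, 0, 3, 5 → best response C4.
Mutual best responses: (D, C4).

Pure NE: (D, C4)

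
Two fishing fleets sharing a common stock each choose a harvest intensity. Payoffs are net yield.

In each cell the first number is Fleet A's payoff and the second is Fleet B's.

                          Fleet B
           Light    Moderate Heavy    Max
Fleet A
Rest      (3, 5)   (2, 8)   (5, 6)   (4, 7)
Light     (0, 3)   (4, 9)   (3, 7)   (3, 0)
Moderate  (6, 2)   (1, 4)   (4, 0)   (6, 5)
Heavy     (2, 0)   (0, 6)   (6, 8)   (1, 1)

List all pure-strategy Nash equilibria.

Fleet A against Light: payoffs 3, 0, 6, 2 → best response Moderate.
Fleet A against Moderate: payoffs 2, 4, 1, 0 → best response Light.
Fleet A against Heavy: payoffs 5, 3, 4, 6 → best response Heavy.
Fleet A against Max: payoffs 4, 3, 6, 1 → best response Moderate.
Fleet B against Rest: payoffs 5, 8, 6, 7 → best response Moderate.
Fleet B against Light: payoffs 3, 9, 7, 0 → best response Moderate.
Fleet B against Moderate: payoffs 2, 4, 0, 5 → best response Max.
Fleet B against Heavy: payoffs 0, 6, 8, 1 → best response Heavy.
Mutual best responses: (Light, Moderate); (Moderate, Max); (Heavy, Heavy).

(Light, Moderate), (Moderate, Max), (Heavy, Heavy)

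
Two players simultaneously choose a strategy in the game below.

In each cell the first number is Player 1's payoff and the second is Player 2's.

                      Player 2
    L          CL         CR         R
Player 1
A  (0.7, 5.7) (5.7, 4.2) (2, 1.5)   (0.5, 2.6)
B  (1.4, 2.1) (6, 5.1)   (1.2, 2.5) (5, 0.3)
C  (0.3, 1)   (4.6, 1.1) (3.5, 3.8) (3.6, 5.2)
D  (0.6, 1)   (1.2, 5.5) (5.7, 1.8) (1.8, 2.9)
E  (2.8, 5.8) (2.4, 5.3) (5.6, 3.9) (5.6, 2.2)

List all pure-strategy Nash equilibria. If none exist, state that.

Pure-strategy Nash equilibria: (B, CL); (E, L)

(A, L): Player 1 can switch to B (0.7 → 1.4). Not NE.
(A, CL): Player 1 can switch to B (5.7 → 6). Not NE.
(A, CR): Player 1 can switch to C (2 → 3.5). Not NE.
(A, R): Player 1 can switch to B (0.5 → 5). Not NE.
(B, L): Player 1 can switch to E (1.4 → 2.8). Not NE.
(B, CL): Player 1 gets 6, best alternative 5.7; Player 2 gets 5.1, best alternative 2.5. No profitable deviation — NE.
(B, CR): Player 1 can switch to A (1.2 → 2). Not NE.
(B, R): Player 1 can switch to E (5 → 5.6). Not NE.
(C, L): Player 1 can switch to A (0.3 → 0.7). Not NE.
(E, L): Player 1 gets 2.8, best alternative 1.4; Player 2 gets 5.8, best alternative 5.3. No profitable deviation — NE.
(The remaining 10 profiles each have a profitable deviation by the same check.)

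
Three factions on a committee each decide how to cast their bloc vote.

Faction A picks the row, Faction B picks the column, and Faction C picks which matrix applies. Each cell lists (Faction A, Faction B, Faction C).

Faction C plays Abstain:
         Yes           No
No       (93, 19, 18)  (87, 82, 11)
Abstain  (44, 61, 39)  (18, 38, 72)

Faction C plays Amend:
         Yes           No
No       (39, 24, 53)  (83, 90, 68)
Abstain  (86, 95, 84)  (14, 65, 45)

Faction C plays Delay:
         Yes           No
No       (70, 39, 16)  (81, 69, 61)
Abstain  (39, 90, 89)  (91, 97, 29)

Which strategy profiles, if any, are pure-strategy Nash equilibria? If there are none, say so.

(No, Yes, Abstain): Faction B can switch to No (19 → 82). Not NE.
(No, Yes, Amend): Faction A can switch to Abstain (39 → 86). Not NE.
(No, Yes, Delay): Faction B can switch to No (39 → 69). Not NE.
(No, No, Abstain): Faction C can switch to Amend (11 → 68). Not NE.
(No, No, Amend): Faction A gets 83, best alternative 14; Faction B gets 90, best alternative 24; Faction C gets 68, best alternative 61. No profitable deviation — NE.
(No, No, Delay): Faction A can switch to Abstain (81 → 91). Not NE.
(Abstain, Yes, Abstain): Faction A can switch to No (44 → 93). Not NE.
(Abstain, Yes, Amend): Faction C can switch to Delay (84 → 89). Not NE.
(Abstain, Yes, Delay): Faction A can switch to No (39 → 70). Not NE.
(Abstain, No, Abstain): Faction A can switch to No (18 → 87). Not NE.
(Abstain, No, Amend): Faction A can switch to No (14 → 83). Not NE.
(Abstain, No, Delay): Faction C can switch to Abstain (29 → 72). Not NE.

The unique pure-strategy Nash equilibrium is (No, No, Amend).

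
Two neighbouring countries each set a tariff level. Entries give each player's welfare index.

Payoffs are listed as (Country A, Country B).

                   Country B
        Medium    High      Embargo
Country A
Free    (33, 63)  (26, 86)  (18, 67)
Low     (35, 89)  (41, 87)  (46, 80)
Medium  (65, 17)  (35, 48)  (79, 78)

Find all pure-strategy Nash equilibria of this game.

Country A against Medium: payoffs 33, 35, 65 → best response Medium.
Country A against High: payoffs 26, 41, 35 → best response Low.
Country A against Embargo: payoffs 18, 46, 79 → best response Medium.
Country B against Free: payoffs 63, 86, 67 → best response High.
Country B against Low: payoffs 89, 87, 80 → best response Medium.
Country B against Medium: payoffs 17, 48, 78 → best response Embargo.
Mutual best responses: (Medium, Embargo).

The unique pure-strategy Nash equilibrium is (Medium, Embargo).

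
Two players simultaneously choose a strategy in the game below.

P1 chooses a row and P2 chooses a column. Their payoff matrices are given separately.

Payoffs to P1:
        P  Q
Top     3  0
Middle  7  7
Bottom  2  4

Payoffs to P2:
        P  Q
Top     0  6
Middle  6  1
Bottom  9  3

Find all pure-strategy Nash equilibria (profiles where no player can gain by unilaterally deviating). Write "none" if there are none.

(Top, P): P1 can switch to Middle (3 → 7). Not NE.
(Top, Q): P1 can switch to Middle (0 → 7). Not NE.
(Middle, P): P1 gets 7, best alternative 3; P2 gets 6, best alternative 1. No profitable deviation — NE.
(Middle, Q): P2 can switch to P (1 → 6). Not NE.
(Bottom, P): P1 can switch to Top (2 → 3). Not NE.
(Bottom, Q): P1 can switch to Middle (4 → 7). Not NE.

(Middle, P)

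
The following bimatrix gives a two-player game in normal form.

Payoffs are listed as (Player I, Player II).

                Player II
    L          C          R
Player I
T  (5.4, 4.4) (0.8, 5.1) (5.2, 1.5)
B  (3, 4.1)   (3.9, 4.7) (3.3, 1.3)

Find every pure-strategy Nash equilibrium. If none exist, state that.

Player I against L: payoffs 5.4, 3 → best response T.
Player I against C: payoffs 0.8, 3.9 → best response B.
Player I against R: payoffs 5.2, 3.3 → best response T.
Player II against T: payoffs 4.4, 5.1, 1.5 → best response C.
Player II against B: payoffs 4.1, 4.7, 1.3 → best response C.
Mutual best responses: (B, C).

(B, C)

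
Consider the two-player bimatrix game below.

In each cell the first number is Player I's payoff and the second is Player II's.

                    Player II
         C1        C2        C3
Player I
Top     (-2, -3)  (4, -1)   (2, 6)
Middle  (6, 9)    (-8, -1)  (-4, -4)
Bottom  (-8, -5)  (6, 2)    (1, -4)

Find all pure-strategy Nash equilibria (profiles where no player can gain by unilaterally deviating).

The pure Nash equilibria are (Top, C3); (Middle, C1); (Bottom, C2).

Player I against C1: payoffs -2, 6, -8 → best response Middle.
Player I against C2: payoffs 4, -8, 6 → best response Bottom.
Player I against C3: payoffs 2, -4, 1 → best response Top.
Player II against Top: payoffs -3, -1, 6 → best response C3.
Player II against Middle: payoffs 9, -1, -4 → best response C1.
Player II against Bottom: payoffs -5, 2, -4 → best response C2.
Mutual best responses: (Top, C3); (Middle, C1); (Bottom, C2).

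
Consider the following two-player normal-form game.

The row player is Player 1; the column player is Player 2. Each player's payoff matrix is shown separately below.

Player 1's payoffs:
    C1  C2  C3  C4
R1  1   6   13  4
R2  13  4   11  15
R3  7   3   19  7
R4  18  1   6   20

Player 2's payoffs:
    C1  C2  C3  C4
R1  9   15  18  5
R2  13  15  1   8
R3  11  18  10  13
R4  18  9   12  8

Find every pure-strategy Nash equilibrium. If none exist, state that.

The unique pure-strategy Nash equilibrium is (R4, C1).

Mark each player's best response to every combination of opponents' strategies; a profile where every player is best-responding is a pure Nash equilibrium.
Player 1 against C1: payoffs 1, 13, 7, 18 → best response R4.
Player 1 against C2: payoffs 6, 4, 3, 1 → best response R1.
Player 1 against C3: payoffs 13, 11, 19, 6 → best response R3.
Player 1 against C4: payoffs 4, 15, 7, 20 → best response R4.
Player 2 against R1: payoffs 9, 15, 18, 5 → best response C3.
Player 2 against R2: payoffs 13, 15, 1, 8 → best response C2.
Player 2 against R3: payoffs 11, 18, 10, 13 → best response C2.
Player 2 against R4: payoffs 18, 9, 12, 8 → best response C1.
Mutual best responses: (R4, C1).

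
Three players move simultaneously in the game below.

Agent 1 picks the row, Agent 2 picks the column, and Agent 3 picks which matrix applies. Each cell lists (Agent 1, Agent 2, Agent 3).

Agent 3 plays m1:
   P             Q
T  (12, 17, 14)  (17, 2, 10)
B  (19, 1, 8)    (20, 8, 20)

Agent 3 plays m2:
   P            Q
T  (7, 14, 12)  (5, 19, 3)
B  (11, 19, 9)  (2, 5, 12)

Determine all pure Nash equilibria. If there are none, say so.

Agent 1 against (P, m1): payoffs 12, 19 → best response B.
Agent 1 against (P, m2): payoffs 7, 11 → best response B.
Agent 1 against (Q, m1): payoffs 17, 20 → best response B.
Agent 1 against (Q, m2): payoffs 5, 2 → best response T.
Agent 2 against (T, m1): payoffs 17, 2 → best response P.
Agent 2 against (T, m2): payoffs 14, 19 → best response Q.
Agent 2 against (B, m1): payoffs 1, 8 → best response Q.
Agent 2 against (B, m2): payoffs 19, 5 → best response P.
Agent 3 against (T, P): payoffs 14, 12 → best response m1.
Agent 3 against (T, Q): payoffs 10, 3 → best response m1.
Agent 3 against (B, P): payoffs 8, 9 → best response m2.
Agent 3 against (B, Q): payoffs 20, 12 → best response m1.
Mutual best responses: (B, P, m2); (B, Q, m1).

(B, P, m2), (B, Q, m1)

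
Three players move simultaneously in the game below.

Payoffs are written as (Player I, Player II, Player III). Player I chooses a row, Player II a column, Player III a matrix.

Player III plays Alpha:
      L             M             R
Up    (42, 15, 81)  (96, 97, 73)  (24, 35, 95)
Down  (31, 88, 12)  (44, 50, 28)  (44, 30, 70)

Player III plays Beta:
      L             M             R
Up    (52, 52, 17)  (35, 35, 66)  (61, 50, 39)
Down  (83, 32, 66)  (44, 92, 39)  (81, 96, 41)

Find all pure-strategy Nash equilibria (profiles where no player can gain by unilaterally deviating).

(Up, L, Alpha): Player II can switch to M (15 → 97). Not NE.
(Up, L, Beta): Player I can switch to Down (52 → 83). Not NE.
(Up, M, Alpha): Player I gets 96, best alternative 44; Player II gets 97, best alternative 35; Player III gets 73, best alternative 66. No profitable deviation — NE.
(Up, M, Beta): Player I can switch to Down (35 → 44). Not NE.
(Up, R, Alpha): Player I can switch to Down (24 → 44). Not NE.
(Up, R, Beta): Player I can switch to Down (61 → 81). Not NE.
(Down, L, Alpha): Player I can switch to Up (31 → 42). Not NE.
(The remaining 5 profiles each have a profitable deviation by the same check.)

(Up, M, Alpha)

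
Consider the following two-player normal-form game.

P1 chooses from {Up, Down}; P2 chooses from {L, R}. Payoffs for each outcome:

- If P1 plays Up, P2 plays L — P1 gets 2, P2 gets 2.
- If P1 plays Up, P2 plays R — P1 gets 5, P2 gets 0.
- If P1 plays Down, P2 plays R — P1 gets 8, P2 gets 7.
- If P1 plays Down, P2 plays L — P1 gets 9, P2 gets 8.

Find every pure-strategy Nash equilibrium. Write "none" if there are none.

P1 against L: payoffs 2, 9 → best response Down.
P1 against R: payoffs 5, 8 → best response Down.
P2 against Up: payoffs 2, 0 → best response L.
P2 against Down: payoffs 8, 7 → best response L.
Mutual best responses: (Down, L).

(Down, L)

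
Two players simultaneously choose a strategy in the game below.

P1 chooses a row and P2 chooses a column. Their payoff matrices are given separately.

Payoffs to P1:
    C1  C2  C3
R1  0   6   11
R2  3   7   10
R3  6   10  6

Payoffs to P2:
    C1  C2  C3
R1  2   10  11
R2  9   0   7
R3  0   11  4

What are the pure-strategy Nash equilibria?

For each player, find the best response to each opponent profile; mutual best responses are the pure NE.
P1 against C1: payoffs 0, 3, 6 → best response R3.
P1 against C2: payoffs 6, 7, 10 → best response R3.
P1 against C3: payoffs 11, 10, 6 → best response R1.
P2 against R1: payoffs 2, 10, 11 → best response C3.
P2 against R2: payoffs 9, 0, 7 → best response C1.
P2 against R3: payoffs 0, 11, 4 → best response C2.
Mutual best responses: (R1, C3); (R3, C2).

(R1, C3); (R3, C2)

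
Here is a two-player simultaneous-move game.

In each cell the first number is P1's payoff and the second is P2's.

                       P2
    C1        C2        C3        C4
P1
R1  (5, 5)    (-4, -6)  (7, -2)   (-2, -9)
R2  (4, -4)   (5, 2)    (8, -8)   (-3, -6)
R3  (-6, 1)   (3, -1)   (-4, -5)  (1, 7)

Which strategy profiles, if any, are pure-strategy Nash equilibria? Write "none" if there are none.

Check each profile: it is a Nash equilibrium iff no player can strictly gain by switching unilaterally.
(R1, C1): P1 gets 5, best alternative 4; P2 gets 5, best alternative -2. No profitable deviation — NE.
(R1, C2): P1 can switch to R2 (-4 → 5). Not NE.
(R1, C3): P1 can switch to R2 (7 → 8). Not NE.
(R1, C4): P1 can switch to R3 (-2 → 1). Not NE.
(R2, C1): P1 can switch to R1 (4 → 5). Not NE.
(R2, C2): P1 gets 5, best alternative 3; P2 gets 2, best alternative -4. No profitable deviation — NE.
(R2, C3): P2 can switch to C1 (-8 → -4). Not NE.
(R2, C4): P1 can switch to R1 (-3 → -2). Not NE.
(R3, C4): P1 gets 1, best alternative -2; P2 gets 7, best alternative 1. No profitable deviation — NE.
(The remaining 3 profiles each have a profitable deviation by the same check.)

Pure-strategy Nash equilibria: (R1, C1), (R2, C2), (R3, C4)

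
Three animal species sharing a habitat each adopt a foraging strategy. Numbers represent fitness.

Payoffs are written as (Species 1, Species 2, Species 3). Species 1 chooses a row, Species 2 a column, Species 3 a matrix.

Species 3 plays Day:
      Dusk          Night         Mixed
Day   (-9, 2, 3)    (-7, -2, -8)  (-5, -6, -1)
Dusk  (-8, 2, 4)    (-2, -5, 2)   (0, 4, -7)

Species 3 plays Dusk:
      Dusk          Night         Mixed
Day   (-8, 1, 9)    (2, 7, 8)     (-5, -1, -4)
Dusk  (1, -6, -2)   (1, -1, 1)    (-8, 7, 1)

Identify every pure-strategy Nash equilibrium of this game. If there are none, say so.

Mark each player's best response to every combination of opponents' strategies; a profile where every player is best-responding is a pure Nash equilibrium.
Species 1 against (Dusk, Day): payoffs -9, -8 → best response Dusk.
Species 1 against (Dusk, Dusk): payoffs -8, 1 → best response Dusk.
Species 1 against (Night, Day): payoffs -7, -2 → best response Dusk.
Species 1 against (Night, Dusk): payoffs 2, 1 → best response Day.
Species 1 against (Mixed, Day): payoffs -5, 0 → best response Dusk.
Species 1 against (Mixed, Dusk): payoffs -5, -8 → best response Day.
Species 2 against (Day, Day): payoffs 2, -2, -6 → best response Dusk.
Species 2 against (Day, Dusk): payoffs 1, 7, -1 → best response Night.
Species 2 against (Dusk, Day): payoffs 2, -5, 4 → best response Mixed.
Species 2 against (Dusk, Dusk): payoffs -6, -1, 7 → best response Mixed.
Species 3 against (Day, Dusk): payoffs 3, 9 → best response Dusk.
Species 3 against (Day, Night): payoffs -8, 8 → best response Dusk.
Species 3 against (Day, Mixed): payoffs -1, -4 → best response Day.
Species 3 against (Dusk, Dusk): payoffs 4, -2 → best response Day.
Species 3 against (Dusk, Night): payoffs 2, 1 → best response Day.
Species 3 against (Dusk, Mixed): payoffs -7, 1 → best response Dusk.
Mutual best responses: (Day, Night, Dusk).

(Day, Night, Dusk)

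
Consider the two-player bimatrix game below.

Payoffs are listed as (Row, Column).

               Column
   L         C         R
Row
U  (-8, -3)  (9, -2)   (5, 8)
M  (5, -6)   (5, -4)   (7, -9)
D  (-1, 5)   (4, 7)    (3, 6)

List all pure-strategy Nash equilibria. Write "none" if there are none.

(U, L): Row can switch to M (-8 → 5). Not NE.
(U, C): Column can switch to R (-2 → 8). Not NE.
(U, R): Row can switch to M (5 → 7). Not NE.
(M, L): Column can switch to C (-6 → -4). Not NE.
(M, C): Row can switch to U (5 → 9). Not NE.
(M, R): Column can switch to L (-9 → -6). Not NE.
(D, L): Row can switch to M (-1 → 5). Not NE.
(D, C): Row can switch to U (4 → 9). Not NE.
(The remaining 1 profile has a profitable deviation by the same check.)

none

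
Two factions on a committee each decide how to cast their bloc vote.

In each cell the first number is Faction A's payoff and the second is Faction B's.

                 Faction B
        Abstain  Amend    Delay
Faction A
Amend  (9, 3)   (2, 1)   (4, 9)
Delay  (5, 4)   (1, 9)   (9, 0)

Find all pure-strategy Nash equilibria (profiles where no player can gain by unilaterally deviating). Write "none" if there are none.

This game has no pure Nash equilibrium.

(Amend, Abstain): Faction B can switch to Delay (3 → 9). Not NE.
(Amend, Amend): Faction B can switch to Abstain (1 → 3). Not NE.
(Amend, Delay): Faction A can switch to Delay (4 → 9). Not NE.
(Delay, Abstain): Faction A can switch to Amend (5 → 9). Not NE.
(Delay, Amend): Faction A can switch to Amend (1 → 2). Not NE.
(Delay, Delay): Faction B can switch to Abstain (0 → 4). Not NE.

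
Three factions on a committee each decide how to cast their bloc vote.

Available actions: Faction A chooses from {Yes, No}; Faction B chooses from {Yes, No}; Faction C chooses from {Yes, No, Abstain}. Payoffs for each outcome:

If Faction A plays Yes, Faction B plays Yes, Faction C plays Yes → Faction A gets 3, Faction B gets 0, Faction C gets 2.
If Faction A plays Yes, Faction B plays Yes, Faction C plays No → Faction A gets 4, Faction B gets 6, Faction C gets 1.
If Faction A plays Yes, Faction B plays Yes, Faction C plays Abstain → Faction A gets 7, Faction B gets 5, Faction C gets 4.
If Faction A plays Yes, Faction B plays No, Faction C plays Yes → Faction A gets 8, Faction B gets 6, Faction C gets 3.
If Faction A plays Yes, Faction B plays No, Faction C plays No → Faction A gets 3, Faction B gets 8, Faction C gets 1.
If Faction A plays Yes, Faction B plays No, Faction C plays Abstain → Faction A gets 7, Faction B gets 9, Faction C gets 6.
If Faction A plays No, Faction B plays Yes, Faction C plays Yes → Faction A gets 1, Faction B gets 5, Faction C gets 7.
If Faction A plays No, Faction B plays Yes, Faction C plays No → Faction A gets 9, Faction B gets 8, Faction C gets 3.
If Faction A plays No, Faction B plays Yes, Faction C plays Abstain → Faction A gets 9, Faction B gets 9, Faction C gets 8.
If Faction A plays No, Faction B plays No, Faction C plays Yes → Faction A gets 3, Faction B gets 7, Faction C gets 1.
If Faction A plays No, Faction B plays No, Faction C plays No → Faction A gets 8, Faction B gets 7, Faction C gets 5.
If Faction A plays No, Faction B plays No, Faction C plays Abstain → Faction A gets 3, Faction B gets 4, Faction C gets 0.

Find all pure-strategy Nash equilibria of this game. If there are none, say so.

Pure-strategy Nash equilibria: (Yes, No, Abstain) and (No, Yes, Abstain)

For each player, find the best response to each opponent profile; mutual best responses are the pure NE.
Faction A against (Yes, Yes): payoffs 3, 1 → best response Yes.
Faction A against (Yes, No): payoffs 4, 9 → best response No.
Faction A against (Yes, Abstain): payoffs 7, 9 → best response No.
Faction A against (No, Yes): payoffs 8, 3 → best response Yes.
Faction A against (No, No): payoffs 3, 8 → best response No.
Faction A against (No, Abstain): payoffs 7, 3 → best response Yes.
Faction B against (Yes, Yes): payoffs 0, 6 → best response No.
Faction B against (Yes, No): payoffs 6, 8 → best response No.
Faction B against (Yes, Abstain): payoffs 5, 9 → best response No.
Faction B against (No, Yes): payoffs 5, 7 → best response No.
Faction B against (No, No): payoffs 8, 7 → best response Yes.
Faction B against (No, Abstain): payoffs 9, 4 → best response Yes.
Faction C against (Yes, Yes): payoffs 2, 1, 4 → best response Abstain.
Faction C against (Yes, No): payoffs 3, 1, 6 → best response Abstain.
Faction C against (No, Yes): payoffs 7, 3, 8 → best response Abstain.
Faction C against (No, No): payoffs 1, 5, 0 → best response No.
Mutual best responses: (Yes, No, Abstain); (No, Yes, Abstain).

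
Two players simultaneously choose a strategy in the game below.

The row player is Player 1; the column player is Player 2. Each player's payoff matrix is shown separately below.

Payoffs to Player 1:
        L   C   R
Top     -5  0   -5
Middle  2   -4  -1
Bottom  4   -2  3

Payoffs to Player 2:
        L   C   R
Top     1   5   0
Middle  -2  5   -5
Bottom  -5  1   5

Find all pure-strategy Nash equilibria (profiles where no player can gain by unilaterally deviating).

Player 1 against L: payoffs -5, 2, 4 → best response Bottom.
Player 1 against C: payoffs 0, -4, -2 → best response Top.
Player 1 against R: payoffs -5, -1, 3 → best response Bottom.
Player 2 against Top: payoffs 1, 5, 0 → best response C.
Player 2 against Middle: payoffs -2, 5, -5 → best response C.
Player 2 against Bottom: payoffs -5, 1, 5 → best response R.
Mutual best responses: (Top, C); (Bottom, R).

Pure-strategy Nash equilibria: (Top, C); (Bottom, R)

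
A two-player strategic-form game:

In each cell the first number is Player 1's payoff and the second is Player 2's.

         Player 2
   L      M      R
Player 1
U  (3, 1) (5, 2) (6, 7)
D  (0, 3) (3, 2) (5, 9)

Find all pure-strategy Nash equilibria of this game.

(U, L): Player 2 can switch to M (1 → 2). Not NE.
(U, M): Player 2 can switch to R (2 → 7). Not NE.
(U, R): Player 1 gets 6, best alternative 5; Player 2 gets 7, best alternative 2. No profitable deviation — NE.
(D, L): Player 1 can switch to U (0 → 3). Not NE.
(D, M): Player 1 can switch to U (3 → 5). Not NE.
(D, R): Player 1 can switch to U (5 → 6). Not NE.

The unique pure-strategy Nash equilibrium is (U, R).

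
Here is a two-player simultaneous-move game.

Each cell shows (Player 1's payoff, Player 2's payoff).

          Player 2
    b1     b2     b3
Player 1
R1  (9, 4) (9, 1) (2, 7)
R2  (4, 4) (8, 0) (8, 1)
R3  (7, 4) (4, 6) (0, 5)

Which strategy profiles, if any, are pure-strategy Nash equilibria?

For each strategy profile, look for a profitable unilateral deviation.
(R1, b1): Player 2 can switch to b3 (4 → 7). Not NE.
(R1, b2): Player 2 can switch to b1 (1 → 4). Not NE.
(R1, b3): Player 1 can switch to R2 (2 → 8). Not NE.
(R2, b1): Player 1 can switch to R1 (4 → 9). Not NE.
(R2, b2): Player 1 can switch to R1 (8 → 9). Not NE.
(R2, b3): Player 2 can switch to b1 (1 → 4). Not NE.
(The remaining 3 profiles each have a profitable deviation by the same check.)

none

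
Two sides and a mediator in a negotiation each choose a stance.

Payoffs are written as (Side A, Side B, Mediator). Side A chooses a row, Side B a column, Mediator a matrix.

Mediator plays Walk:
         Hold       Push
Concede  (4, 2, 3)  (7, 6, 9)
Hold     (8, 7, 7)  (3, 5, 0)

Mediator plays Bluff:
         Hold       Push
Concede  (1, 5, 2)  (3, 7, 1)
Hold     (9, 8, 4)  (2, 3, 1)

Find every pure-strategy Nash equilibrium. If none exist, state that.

The pure Nash equilibria are (Concede, Push, Walk) and (Hold, Hold, Walk).

Check each profile: it is a Nash equilibrium iff no player can strictly gain by switching unilaterally.
(Concede, Hold, Walk): Side A can switch to Hold (4 → 8). Not NE.
(Concede, Hold, Bluff): Side A can switch to Hold (1 → 9). Not NE.
(Concede, Push, Walk): Side A gets 7, best alternative 3; Side B gets 6, best alternative 2; Mediator gets 9, best alternative 1. No profitable deviation — NE.
(Concede, Push, Bluff): Mediator can switch to Walk (1 → 9). Not NE.
(Hold, Hold, Walk): Side A gets 8, best alternative 4; Side B gets 7, best alternative 5; Mediator gets 7, best alternative 4. No profitable deviation — NE.
(Hold, Hold, Bluff): Mediator can switch to Walk (4 → 7). Not NE.
(Hold, Push, Walk): Side A can switch to Concede (3 → 7). Not NE.
(Hold, Push, Bluff): Side A can switch to Concede (2 → 3). Not NE.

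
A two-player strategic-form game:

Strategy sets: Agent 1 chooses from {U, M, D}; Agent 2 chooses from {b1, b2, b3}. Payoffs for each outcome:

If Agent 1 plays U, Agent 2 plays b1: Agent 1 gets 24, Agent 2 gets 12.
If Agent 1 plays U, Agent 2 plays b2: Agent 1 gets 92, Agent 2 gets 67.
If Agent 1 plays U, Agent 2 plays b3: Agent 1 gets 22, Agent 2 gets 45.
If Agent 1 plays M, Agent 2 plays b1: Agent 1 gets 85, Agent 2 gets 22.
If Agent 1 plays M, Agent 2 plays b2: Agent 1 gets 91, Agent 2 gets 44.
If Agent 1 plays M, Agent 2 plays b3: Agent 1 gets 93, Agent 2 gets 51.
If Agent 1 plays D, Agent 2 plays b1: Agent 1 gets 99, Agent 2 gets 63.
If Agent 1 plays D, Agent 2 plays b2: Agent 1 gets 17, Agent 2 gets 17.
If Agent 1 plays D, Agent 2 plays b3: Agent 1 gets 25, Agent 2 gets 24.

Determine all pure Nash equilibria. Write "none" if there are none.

(U, b2), (M, b3), (D, b1)

For each player, find the best response to each opponent profile; mutual best responses are the pure NE.
Agent 1 against b1: payoffs 24, 85, 99 → best response D.
Agent 1 against b2: payoffs 92, 91, 17 → best response U.
Agent 1 against b3: payoffs 22, 93, 25 → best response M.
Agent 2 against U: payoffs 12, 67, 45 → best response b2.
Agent 2 against M: payoffs 22, 44, 51 → best response b3.
Agent 2 against D: payoffs 63, 17, 24 → best response b1.
Mutual best responses: (U, b2); (M, b3); (D, b1).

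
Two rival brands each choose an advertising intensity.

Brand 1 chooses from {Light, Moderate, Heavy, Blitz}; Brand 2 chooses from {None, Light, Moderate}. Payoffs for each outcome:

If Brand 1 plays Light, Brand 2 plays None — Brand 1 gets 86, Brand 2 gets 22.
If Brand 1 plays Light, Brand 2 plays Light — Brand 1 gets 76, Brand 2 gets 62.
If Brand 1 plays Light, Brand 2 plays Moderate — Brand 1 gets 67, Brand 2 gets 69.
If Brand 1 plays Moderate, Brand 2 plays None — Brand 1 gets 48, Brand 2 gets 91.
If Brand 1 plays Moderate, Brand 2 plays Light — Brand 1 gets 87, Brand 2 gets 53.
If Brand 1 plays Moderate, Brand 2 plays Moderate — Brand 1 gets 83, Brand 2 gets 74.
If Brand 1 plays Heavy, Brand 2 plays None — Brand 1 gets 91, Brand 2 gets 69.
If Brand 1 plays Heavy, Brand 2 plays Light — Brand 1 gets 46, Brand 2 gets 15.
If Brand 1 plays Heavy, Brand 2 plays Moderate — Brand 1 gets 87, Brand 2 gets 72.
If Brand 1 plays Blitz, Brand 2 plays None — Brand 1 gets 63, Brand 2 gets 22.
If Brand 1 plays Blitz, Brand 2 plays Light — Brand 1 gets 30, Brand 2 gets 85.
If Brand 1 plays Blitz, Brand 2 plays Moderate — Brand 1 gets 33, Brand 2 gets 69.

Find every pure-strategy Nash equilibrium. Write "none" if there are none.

(Heavy, Moderate)

(Light, None): Brand 1 can switch to Heavy (86 → 91). Not NE.
(Light, Light): Brand 1 can switch to Moderate (76 → 87). Not NE.
(Light, Moderate): Brand 1 can switch to Moderate (67 → 83). Not NE.
(Moderate, None): Brand 1 can switch to Light (48 → 86). Not NE.
(Moderate, Light): Brand 2 can switch to None (53 → 91). Not NE.
(Moderate, Moderate): Brand 1 can switch to Heavy (83 → 87). Not NE.
(Heavy, None): Brand 2 can switch to Moderate (69 → 72). Not NE.
(Heavy, Light): Brand 1 can switch to Light (46 → 76). Not NE.
(Heavy, Moderate): Brand 1 gets 87, best alternative 83; Brand 2 gets 72, best alternative 69. No profitable deviation — NE.
(Blitz, None): Brand 1 can switch to Light (63 → 86). Not NE.
(Blitz, Light): Brand 1 can switch to Light (30 → 76). Not NE.
(The remaining 1 profile has a profitable deviation by the same check.)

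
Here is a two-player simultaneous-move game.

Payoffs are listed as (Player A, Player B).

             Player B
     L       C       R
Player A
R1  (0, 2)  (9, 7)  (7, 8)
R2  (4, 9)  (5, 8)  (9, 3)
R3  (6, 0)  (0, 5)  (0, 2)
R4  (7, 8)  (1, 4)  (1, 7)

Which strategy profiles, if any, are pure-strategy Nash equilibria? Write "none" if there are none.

Mark each player's best response to every combination of opponents' strategies; a profile where every player is best-responding is a pure Nash equilibrium.
Player A against L: payoffs 0, 4, 6, 7 → best response R4.
Player A against C: payoffs 9, 5, 0, 1 → best response R1.
Player A against R: payoffs 7, 9, 0, 1 → best response R2.
Player B against R1: payoffs 2, 7, 8 → best response R.
Player B against R2: payoffs 9, 8, 3 → best response L.
Player B against R3: payoffs 0, 5, 2 → best response C.
Player B against R4: payoffs 8, 4, 7 → best response L.
Mutual best responses: (R4, L).

(R4, L)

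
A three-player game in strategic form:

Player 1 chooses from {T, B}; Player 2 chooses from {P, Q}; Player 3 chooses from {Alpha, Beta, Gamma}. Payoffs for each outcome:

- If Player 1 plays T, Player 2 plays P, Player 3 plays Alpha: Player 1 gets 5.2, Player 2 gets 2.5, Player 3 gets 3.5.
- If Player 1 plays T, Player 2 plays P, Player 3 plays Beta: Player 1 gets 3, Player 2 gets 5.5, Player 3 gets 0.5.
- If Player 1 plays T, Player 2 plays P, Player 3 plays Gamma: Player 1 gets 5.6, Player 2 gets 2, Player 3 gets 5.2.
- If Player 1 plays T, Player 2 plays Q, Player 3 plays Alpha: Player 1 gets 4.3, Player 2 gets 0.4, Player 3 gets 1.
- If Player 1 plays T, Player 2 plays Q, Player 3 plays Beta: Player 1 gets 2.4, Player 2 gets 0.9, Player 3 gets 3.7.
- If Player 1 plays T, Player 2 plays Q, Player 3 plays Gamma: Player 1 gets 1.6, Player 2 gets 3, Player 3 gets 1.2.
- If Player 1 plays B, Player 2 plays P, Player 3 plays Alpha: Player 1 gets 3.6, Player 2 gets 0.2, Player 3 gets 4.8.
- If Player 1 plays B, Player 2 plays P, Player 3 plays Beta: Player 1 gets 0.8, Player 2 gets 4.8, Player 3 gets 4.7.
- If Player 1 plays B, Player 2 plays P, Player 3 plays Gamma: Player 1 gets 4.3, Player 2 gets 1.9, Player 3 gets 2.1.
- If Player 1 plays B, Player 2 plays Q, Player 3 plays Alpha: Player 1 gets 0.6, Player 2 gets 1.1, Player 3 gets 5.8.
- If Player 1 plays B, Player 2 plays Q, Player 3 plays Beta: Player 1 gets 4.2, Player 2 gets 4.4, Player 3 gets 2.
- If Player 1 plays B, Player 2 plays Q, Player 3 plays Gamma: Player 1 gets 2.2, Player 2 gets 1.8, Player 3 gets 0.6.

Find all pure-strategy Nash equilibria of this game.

Player 1 against (P, Alpha): payoffs 5.2, 3.6 → best response T.
Player 1 against (P, Beta): payoffs 3, 0.8 → best response T.
Player 1 against (P, Gamma): payoffs 5.6, 4.3 → best response T.
Player 1 against (Q, Alpha): payoffs 4.3, 0.6 → best response T.
Player 1 against (Q, Beta): payoffs 2.4, 4.2 → best response B.
Player 1 against (Q, Gamma): payoffs 1.6, 2.2 → best response B.
Player 2 against (T, Alpha): payoffs 2.5, 0.4 → best response P.
Player 2 against (T, Beta): payoffs 5.5, 0.9 → best response P.
Player 2 against (T, Gamma): payoffs 2, 3 → best response Q.
Player 2 against (B, Alpha): payoffs 0.2, 1.1 → best response Q.
Player 2 against (B, Beta): payoffs 4.8, 4.4 → best response P.
Player 2 against (B, Gamma): payoffs 1.9, 1.8 → best response P.
Player 3 against (T, P): payoffs 3.5, 0.5, 5.2 → best response Gamma.
Player 3 against (T, Q): payoffs 1, 3.7, 1.2 → best response Beta.
Player 3 against (B, P): payoffs 4.8, 4.7, 2.1 → best response Alpha.
Player 3 against (B, Q): payoffs 5.8, 2, 0.6 → best response Alpha.
No profile is a mutual best response for all players.

none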